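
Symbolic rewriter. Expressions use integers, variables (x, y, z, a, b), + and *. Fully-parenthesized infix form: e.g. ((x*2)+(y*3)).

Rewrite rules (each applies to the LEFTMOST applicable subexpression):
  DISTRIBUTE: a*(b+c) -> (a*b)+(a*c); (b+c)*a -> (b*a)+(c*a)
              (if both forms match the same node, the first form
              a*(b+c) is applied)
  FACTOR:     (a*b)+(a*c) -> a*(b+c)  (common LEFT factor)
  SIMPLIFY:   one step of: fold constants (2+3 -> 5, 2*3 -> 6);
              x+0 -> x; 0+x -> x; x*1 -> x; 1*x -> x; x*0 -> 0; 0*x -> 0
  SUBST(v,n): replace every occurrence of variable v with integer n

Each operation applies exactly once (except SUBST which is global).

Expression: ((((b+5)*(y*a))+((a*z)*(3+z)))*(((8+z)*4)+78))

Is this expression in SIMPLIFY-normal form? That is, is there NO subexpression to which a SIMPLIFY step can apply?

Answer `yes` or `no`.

Expression: ((((b+5)*(y*a))+((a*z)*(3+z)))*(((8+z)*4)+78))
Scanning for simplifiable subexpressions (pre-order)...
  at root: ((((b+5)*(y*a))+((a*z)*(3+z)))*(((8+z)*4)+78)) (not simplifiable)
  at L: (((b+5)*(y*a))+((a*z)*(3+z))) (not simplifiable)
  at LL: ((b+5)*(y*a)) (not simplifiable)
  at LLL: (b+5) (not simplifiable)
  at LLR: (y*a) (not simplifiable)
  at LR: ((a*z)*(3+z)) (not simplifiable)
  at LRL: (a*z) (not simplifiable)
  at LRR: (3+z) (not simplifiable)
  at R: (((8+z)*4)+78) (not simplifiable)
  at RL: ((8+z)*4) (not simplifiable)
  at RLL: (8+z) (not simplifiable)
Result: no simplifiable subexpression found -> normal form.

Answer: yes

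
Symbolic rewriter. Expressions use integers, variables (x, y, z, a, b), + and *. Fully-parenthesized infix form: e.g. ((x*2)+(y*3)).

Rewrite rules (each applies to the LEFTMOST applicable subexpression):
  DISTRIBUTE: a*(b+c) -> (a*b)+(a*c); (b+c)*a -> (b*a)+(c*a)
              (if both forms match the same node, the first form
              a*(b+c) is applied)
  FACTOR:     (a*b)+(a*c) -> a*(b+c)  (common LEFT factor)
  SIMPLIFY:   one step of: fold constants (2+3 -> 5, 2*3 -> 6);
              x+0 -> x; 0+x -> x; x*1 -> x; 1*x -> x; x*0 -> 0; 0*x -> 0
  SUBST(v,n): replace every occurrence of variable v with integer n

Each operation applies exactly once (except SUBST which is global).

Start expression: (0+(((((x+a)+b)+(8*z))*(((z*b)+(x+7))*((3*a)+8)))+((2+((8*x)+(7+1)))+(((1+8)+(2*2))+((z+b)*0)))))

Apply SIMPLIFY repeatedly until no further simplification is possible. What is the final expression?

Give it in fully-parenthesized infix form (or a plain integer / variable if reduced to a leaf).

Start: (0+(((((x+a)+b)+(8*z))*(((z*b)+(x+7))*((3*a)+8)))+((2+((8*x)+(7+1)))+(((1+8)+(2*2))+((z+b)*0)))))
Step 1: at root: (0+(((((x+a)+b)+(8*z))*(((z*b)+(x+7))*((3*a)+8)))+((2+((8*x)+(7+1)))+(((1+8)+(2*2))+((z+b)*0))))) -> (((((x+a)+b)+(8*z))*(((z*b)+(x+7))*((3*a)+8)))+((2+((8*x)+(7+1)))+(((1+8)+(2*2))+((z+b)*0)))); overall: (0+(((((x+a)+b)+(8*z))*(((z*b)+(x+7))*((3*a)+8)))+((2+((8*x)+(7+1)))+(((1+8)+(2*2))+((z+b)*0))))) -> (((((x+a)+b)+(8*z))*(((z*b)+(x+7))*((3*a)+8)))+((2+((8*x)+(7+1)))+(((1+8)+(2*2))+((z+b)*0))))
Step 2: at RLRR: (7+1) -> 8; overall: (((((x+a)+b)+(8*z))*(((z*b)+(x+7))*((3*a)+8)))+((2+((8*x)+(7+1)))+(((1+8)+(2*2))+((z+b)*0)))) -> (((((x+a)+b)+(8*z))*(((z*b)+(x+7))*((3*a)+8)))+((2+((8*x)+8))+(((1+8)+(2*2))+((z+b)*0))))
Step 3: at RRLL: (1+8) -> 9; overall: (((((x+a)+b)+(8*z))*(((z*b)+(x+7))*((3*a)+8)))+((2+((8*x)+8))+(((1+8)+(2*2))+((z+b)*0)))) -> (((((x+a)+b)+(8*z))*(((z*b)+(x+7))*((3*a)+8)))+((2+((8*x)+8))+((9+(2*2))+((z+b)*0))))
Step 4: at RRLR: (2*2) -> 4; overall: (((((x+a)+b)+(8*z))*(((z*b)+(x+7))*((3*a)+8)))+((2+((8*x)+8))+((9+(2*2))+((z+b)*0)))) -> (((((x+a)+b)+(8*z))*(((z*b)+(x+7))*((3*a)+8)))+((2+((8*x)+8))+((9+4)+((z+b)*0))))
Step 5: at RRL: (9+4) -> 13; overall: (((((x+a)+b)+(8*z))*(((z*b)+(x+7))*((3*a)+8)))+((2+((8*x)+8))+((9+4)+((z+b)*0)))) -> (((((x+a)+b)+(8*z))*(((z*b)+(x+7))*((3*a)+8)))+((2+((8*x)+8))+(13+((z+b)*0))))
Step 6: at RRR: ((z+b)*0) -> 0; overall: (((((x+a)+b)+(8*z))*(((z*b)+(x+7))*((3*a)+8)))+((2+((8*x)+8))+(13+((z+b)*0)))) -> (((((x+a)+b)+(8*z))*(((z*b)+(x+7))*((3*a)+8)))+((2+((8*x)+8))+(13+0)))
Step 7: at RR: (13+0) -> 13; overall: (((((x+a)+b)+(8*z))*(((z*b)+(x+7))*((3*a)+8)))+((2+((8*x)+8))+(13+0))) -> (((((x+a)+b)+(8*z))*(((z*b)+(x+7))*((3*a)+8)))+((2+((8*x)+8))+13))
Fixed point: (((((x+a)+b)+(8*z))*(((z*b)+(x+7))*((3*a)+8)))+((2+((8*x)+8))+13))

Answer: (((((x+a)+b)+(8*z))*(((z*b)+(x+7))*((3*a)+8)))+((2+((8*x)+8))+13))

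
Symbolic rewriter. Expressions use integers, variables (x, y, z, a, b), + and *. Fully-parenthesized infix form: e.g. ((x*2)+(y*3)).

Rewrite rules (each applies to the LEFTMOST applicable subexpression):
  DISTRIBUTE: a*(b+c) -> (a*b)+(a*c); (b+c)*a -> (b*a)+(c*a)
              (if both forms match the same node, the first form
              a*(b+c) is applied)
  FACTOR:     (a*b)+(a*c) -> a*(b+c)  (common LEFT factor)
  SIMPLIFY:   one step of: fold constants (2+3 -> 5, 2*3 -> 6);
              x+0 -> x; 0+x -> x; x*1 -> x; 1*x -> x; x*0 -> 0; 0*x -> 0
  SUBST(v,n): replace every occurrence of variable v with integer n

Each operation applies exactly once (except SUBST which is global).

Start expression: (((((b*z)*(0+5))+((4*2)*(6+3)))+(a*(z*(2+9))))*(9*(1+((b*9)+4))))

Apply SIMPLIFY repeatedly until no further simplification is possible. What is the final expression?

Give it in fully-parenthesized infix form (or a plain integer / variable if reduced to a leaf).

Answer: (((((b*z)*5)+72)+(a*(z*11)))*(9*(1+((b*9)+4))))

Derivation:
Start: (((((b*z)*(0+5))+((4*2)*(6+3)))+(a*(z*(2+9))))*(9*(1+((b*9)+4))))
Step 1: at LLLR: (0+5) -> 5; overall: (((((b*z)*(0+5))+((4*2)*(6+3)))+(a*(z*(2+9))))*(9*(1+((b*9)+4)))) -> (((((b*z)*5)+((4*2)*(6+3)))+(a*(z*(2+9))))*(9*(1+((b*9)+4))))
Step 2: at LLRL: (4*2) -> 8; overall: (((((b*z)*5)+((4*2)*(6+3)))+(a*(z*(2+9))))*(9*(1+((b*9)+4)))) -> (((((b*z)*5)+(8*(6+3)))+(a*(z*(2+9))))*(9*(1+((b*9)+4))))
Step 3: at LLRR: (6+3) -> 9; overall: (((((b*z)*5)+(8*(6+3)))+(a*(z*(2+9))))*(9*(1+((b*9)+4)))) -> (((((b*z)*5)+(8*9))+(a*(z*(2+9))))*(9*(1+((b*9)+4))))
Step 4: at LLR: (8*9) -> 72; overall: (((((b*z)*5)+(8*9))+(a*(z*(2+9))))*(9*(1+((b*9)+4)))) -> (((((b*z)*5)+72)+(a*(z*(2+9))))*(9*(1+((b*9)+4))))
Step 5: at LRRR: (2+9) -> 11; overall: (((((b*z)*5)+72)+(a*(z*(2+9))))*(9*(1+((b*9)+4)))) -> (((((b*z)*5)+72)+(a*(z*11)))*(9*(1+((b*9)+4))))
Fixed point: (((((b*z)*5)+72)+(a*(z*11)))*(9*(1+((b*9)+4))))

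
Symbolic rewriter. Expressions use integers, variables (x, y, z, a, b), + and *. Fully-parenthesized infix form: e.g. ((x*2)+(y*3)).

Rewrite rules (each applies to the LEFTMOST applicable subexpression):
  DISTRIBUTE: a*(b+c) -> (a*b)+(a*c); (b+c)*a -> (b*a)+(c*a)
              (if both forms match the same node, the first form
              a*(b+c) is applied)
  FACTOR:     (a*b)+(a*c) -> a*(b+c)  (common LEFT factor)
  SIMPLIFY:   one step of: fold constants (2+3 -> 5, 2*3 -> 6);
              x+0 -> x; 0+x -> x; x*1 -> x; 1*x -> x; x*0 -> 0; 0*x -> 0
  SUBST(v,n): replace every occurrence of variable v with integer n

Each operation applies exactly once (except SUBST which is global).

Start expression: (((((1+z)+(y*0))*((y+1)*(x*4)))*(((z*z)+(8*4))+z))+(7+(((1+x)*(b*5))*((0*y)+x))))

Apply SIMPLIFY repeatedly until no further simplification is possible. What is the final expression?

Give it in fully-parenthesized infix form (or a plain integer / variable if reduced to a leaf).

Start: (((((1+z)+(y*0))*((y+1)*(x*4)))*(((z*z)+(8*4))+z))+(7+(((1+x)*(b*5))*((0*y)+x))))
Step 1: at LLLR: (y*0) -> 0; overall: (((((1+z)+(y*0))*((y+1)*(x*4)))*(((z*z)+(8*4))+z))+(7+(((1+x)*(b*5))*((0*y)+x)))) -> (((((1+z)+0)*((y+1)*(x*4)))*(((z*z)+(8*4))+z))+(7+(((1+x)*(b*5))*((0*y)+x))))
Step 2: at LLL: ((1+z)+0) -> (1+z); overall: (((((1+z)+0)*((y+1)*(x*4)))*(((z*z)+(8*4))+z))+(7+(((1+x)*(b*5))*((0*y)+x)))) -> ((((1+z)*((y+1)*(x*4)))*(((z*z)+(8*4))+z))+(7+(((1+x)*(b*5))*((0*y)+x))))
Step 3: at LRLR: (8*4) -> 32; overall: ((((1+z)*((y+1)*(x*4)))*(((z*z)+(8*4))+z))+(7+(((1+x)*(b*5))*((0*y)+x)))) -> ((((1+z)*((y+1)*(x*4)))*(((z*z)+32)+z))+(7+(((1+x)*(b*5))*((0*y)+x))))
Step 4: at RRRL: (0*y) -> 0; overall: ((((1+z)*((y+1)*(x*4)))*(((z*z)+32)+z))+(7+(((1+x)*(b*5))*((0*y)+x)))) -> ((((1+z)*((y+1)*(x*4)))*(((z*z)+32)+z))+(7+(((1+x)*(b*5))*(0+x))))
Step 5: at RRR: (0+x) -> x; overall: ((((1+z)*((y+1)*(x*4)))*(((z*z)+32)+z))+(7+(((1+x)*(b*5))*(0+x)))) -> ((((1+z)*((y+1)*(x*4)))*(((z*z)+32)+z))+(7+(((1+x)*(b*5))*x)))
Fixed point: ((((1+z)*((y+1)*(x*4)))*(((z*z)+32)+z))+(7+(((1+x)*(b*5))*x)))

Answer: ((((1+z)*((y+1)*(x*4)))*(((z*z)+32)+z))+(7+(((1+x)*(b*5))*x)))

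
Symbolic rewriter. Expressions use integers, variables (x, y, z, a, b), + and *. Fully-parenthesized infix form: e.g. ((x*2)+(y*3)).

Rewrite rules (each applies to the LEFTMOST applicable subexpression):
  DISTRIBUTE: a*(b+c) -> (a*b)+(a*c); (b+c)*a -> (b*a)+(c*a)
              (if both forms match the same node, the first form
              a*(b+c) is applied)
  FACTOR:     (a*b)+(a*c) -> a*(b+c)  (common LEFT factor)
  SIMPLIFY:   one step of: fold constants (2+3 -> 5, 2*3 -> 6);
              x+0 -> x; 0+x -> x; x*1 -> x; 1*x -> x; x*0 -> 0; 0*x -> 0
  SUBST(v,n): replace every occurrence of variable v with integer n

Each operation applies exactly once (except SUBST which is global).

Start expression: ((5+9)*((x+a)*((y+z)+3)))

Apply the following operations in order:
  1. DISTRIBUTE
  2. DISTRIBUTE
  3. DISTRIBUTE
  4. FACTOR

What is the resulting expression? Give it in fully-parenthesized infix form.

Start: ((5+9)*((x+a)*((y+z)+3)))
Apply DISTRIBUTE at root (target: ((5+9)*((x+a)*((y+z)+3)))): ((5+9)*((x+a)*((y+z)+3))) -> ((5*((x+a)*((y+z)+3)))+(9*((x+a)*((y+z)+3))))
Apply DISTRIBUTE at LR (target: ((x+a)*((y+z)+3))): ((5*((x+a)*((y+z)+3)))+(9*((x+a)*((y+z)+3)))) -> ((5*(((x+a)*(y+z))+((x+a)*3)))+(9*((x+a)*((y+z)+3))))
Apply DISTRIBUTE at L (target: (5*(((x+a)*(y+z))+((x+a)*3)))): ((5*(((x+a)*(y+z))+((x+a)*3)))+(9*((x+a)*((y+z)+3)))) -> (((5*((x+a)*(y+z)))+(5*((x+a)*3)))+(9*((x+a)*((y+z)+3))))
Apply FACTOR at L (target: ((5*((x+a)*(y+z)))+(5*((x+a)*3)))): (((5*((x+a)*(y+z)))+(5*((x+a)*3)))+(9*((x+a)*((y+z)+3)))) -> ((5*(((x+a)*(y+z))+((x+a)*3)))+(9*((x+a)*((y+z)+3))))

Answer: ((5*(((x+a)*(y+z))+((x+a)*3)))+(9*((x+a)*((y+z)+3))))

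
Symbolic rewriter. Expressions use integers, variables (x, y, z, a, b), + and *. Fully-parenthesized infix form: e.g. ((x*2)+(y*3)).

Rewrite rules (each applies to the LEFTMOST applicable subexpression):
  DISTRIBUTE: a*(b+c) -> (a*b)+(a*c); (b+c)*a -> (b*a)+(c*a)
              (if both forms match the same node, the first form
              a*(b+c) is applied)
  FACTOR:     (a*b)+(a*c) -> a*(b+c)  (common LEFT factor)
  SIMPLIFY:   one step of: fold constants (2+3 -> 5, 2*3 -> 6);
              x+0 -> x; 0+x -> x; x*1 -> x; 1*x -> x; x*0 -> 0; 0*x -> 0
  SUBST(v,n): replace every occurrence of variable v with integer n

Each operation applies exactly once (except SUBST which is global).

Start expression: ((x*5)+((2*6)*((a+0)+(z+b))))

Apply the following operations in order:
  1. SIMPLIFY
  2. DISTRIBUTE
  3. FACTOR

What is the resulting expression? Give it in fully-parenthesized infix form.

Answer: ((x*5)+(12*((a+0)+(z+b))))

Derivation:
Start: ((x*5)+((2*6)*((a+0)+(z+b))))
Apply SIMPLIFY at RL (target: (2*6)): ((x*5)+((2*6)*((a+0)+(z+b)))) -> ((x*5)+(12*((a+0)+(z+b))))
Apply DISTRIBUTE at R (target: (12*((a+0)+(z+b)))): ((x*5)+(12*((a+0)+(z+b)))) -> ((x*5)+((12*(a+0))+(12*(z+b))))
Apply FACTOR at R (target: ((12*(a+0))+(12*(z+b)))): ((x*5)+((12*(a+0))+(12*(z+b)))) -> ((x*5)+(12*((a+0)+(z+b))))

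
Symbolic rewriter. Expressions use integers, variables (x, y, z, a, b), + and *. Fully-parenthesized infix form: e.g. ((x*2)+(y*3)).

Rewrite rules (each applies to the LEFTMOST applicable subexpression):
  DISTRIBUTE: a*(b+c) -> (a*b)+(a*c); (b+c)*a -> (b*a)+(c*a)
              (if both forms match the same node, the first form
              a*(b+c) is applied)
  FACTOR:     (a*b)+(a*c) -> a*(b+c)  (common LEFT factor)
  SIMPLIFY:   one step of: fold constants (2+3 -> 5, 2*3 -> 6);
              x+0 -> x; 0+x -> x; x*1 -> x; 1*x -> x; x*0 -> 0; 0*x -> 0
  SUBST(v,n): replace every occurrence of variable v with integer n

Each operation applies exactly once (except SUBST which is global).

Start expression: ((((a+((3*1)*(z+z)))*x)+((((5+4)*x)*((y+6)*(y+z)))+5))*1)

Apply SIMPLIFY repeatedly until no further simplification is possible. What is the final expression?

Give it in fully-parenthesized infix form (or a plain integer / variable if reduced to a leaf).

Answer: (((a+(3*(z+z)))*x)+(((9*x)*((y+6)*(y+z)))+5))

Derivation:
Start: ((((a+((3*1)*(z+z)))*x)+((((5+4)*x)*((y+6)*(y+z)))+5))*1)
Step 1: at root: ((((a+((3*1)*(z+z)))*x)+((((5+4)*x)*((y+6)*(y+z)))+5))*1) -> (((a+((3*1)*(z+z)))*x)+((((5+4)*x)*((y+6)*(y+z)))+5)); overall: ((((a+((3*1)*(z+z)))*x)+((((5+4)*x)*((y+6)*(y+z)))+5))*1) -> (((a+((3*1)*(z+z)))*x)+((((5+4)*x)*((y+6)*(y+z)))+5))
Step 2: at LLRL: (3*1) -> 3; overall: (((a+((3*1)*(z+z)))*x)+((((5+4)*x)*((y+6)*(y+z)))+5)) -> (((a+(3*(z+z)))*x)+((((5+4)*x)*((y+6)*(y+z)))+5))
Step 3: at RLLL: (5+4) -> 9; overall: (((a+(3*(z+z)))*x)+((((5+4)*x)*((y+6)*(y+z)))+5)) -> (((a+(3*(z+z)))*x)+(((9*x)*((y+6)*(y+z)))+5))
Fixed point: (((a+(3*(z+z)))*x)+(((9*x)*((y+6)*(y+z)))+5))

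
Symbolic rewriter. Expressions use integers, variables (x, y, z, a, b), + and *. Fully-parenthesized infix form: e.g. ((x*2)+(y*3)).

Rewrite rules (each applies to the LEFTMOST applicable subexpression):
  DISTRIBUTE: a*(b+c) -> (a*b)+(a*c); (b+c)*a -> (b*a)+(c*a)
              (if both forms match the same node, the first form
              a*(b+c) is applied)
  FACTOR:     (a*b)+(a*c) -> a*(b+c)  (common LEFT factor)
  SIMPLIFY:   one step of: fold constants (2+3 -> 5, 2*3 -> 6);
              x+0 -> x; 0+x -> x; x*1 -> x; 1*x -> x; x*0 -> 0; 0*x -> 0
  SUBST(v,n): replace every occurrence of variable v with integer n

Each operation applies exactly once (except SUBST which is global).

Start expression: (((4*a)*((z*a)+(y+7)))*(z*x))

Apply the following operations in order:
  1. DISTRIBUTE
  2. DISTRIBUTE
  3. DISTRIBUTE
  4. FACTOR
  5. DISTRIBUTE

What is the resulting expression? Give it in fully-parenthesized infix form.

Answer: ((((4*a)*(z*a))*(z*x))+((((4*a)*y)+((4*a)*7))*(z*x)))

Derivation:
Start: (((4*a)*((z*a)+(y+7)))*(z*x))
Apply DISTRIBUTE at L (target: ((4*a)*((z*a)+(y+7)))): (((4*a)*((z*a)+(y+7)))*(z*x)) -> ((((4*a)*(z*a))+((4*a)*(y+7)))*(z*x))
Apply DISTRIBUTE at root (target: ((((4*a)*(z*a))+((4*a)*(y+7)))*(z*x))): ((((4*a)*(z*a))+((4*a)*(y+7)))*(z*x)) -> ((((4*a)*(z*a))*(z*x))+(((4*a)*(y+7))*(z*x)))
Apply DISTRIBUTE at RL (target: ((4*a)*(y+7))): ((((4*a)*(z*a))*(z*x))+(((4*a)*(y+7))*(z*x))) -> ((((4*a)*(z*a))*(z*x))+((((4*a)*y)+((4*a)*7))*(z*x)))
Apply FACTOR at RL (target: (((4*a)*y)+((4*a)*7))): ((((4*a)*(z*a))*(z*x))+((((4*a)*y)+((4*a)*7))*(z*x))) -> ((((4*a)*(z*a))*(z*x))+(((4*a)*(y+7))*(z*x)))
Apply DISTRIBUTE at RL (target: ((4*a)*(y+7))): ((((4*a)*(z*a))*(z*x))+(((4*a)*(y+7))*(z*x))) -> ((((4*a)*(z*a))*(z*x))+((((4*a)*y)+((4*a)*7))*(z*x)))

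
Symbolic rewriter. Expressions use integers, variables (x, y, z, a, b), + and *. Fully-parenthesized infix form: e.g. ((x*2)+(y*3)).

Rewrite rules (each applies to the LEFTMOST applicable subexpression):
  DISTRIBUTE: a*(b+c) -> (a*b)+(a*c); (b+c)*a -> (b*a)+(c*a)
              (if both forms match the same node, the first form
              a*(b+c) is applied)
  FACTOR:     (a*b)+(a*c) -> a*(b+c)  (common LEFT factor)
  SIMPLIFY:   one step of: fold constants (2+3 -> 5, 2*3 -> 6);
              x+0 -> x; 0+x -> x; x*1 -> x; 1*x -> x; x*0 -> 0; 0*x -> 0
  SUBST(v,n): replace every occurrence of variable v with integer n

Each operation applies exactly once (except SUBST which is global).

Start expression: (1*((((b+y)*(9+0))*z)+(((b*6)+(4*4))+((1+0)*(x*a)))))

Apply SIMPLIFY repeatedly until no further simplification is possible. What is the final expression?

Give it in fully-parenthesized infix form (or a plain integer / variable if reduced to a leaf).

Answer: ((((b+y)*9)*z)+(((b*6)+16)+(x*a)))

Derivation:
Start: (1*((((b+y)*(9+0))*z)+(((b*6)+(4*4))+((1+0)*(x*a)))))
Step 1: at root: (1*((((b+y)*(9+0))*z)+(((b*6)+(4*4))+((1+0)*(x*a))))) -> ((((b+y)*(9+0))*z)+(((b*6)+(4*4))+((1+0)*(x*a)))); overall: (1*((((b+y)*(9+0))*z)+(((b*6)+(4*4))+((1+0)*(x*a))))) -> ((((b+y)*(9+0))*z)+(((b*6)+(4*4))+((1+0)*(x*a))))
Step 2: at LLR: (9+0) -> 9; overall: ((((b+y)*(9+0))*z)+(((b*6)+(4*4))+((1+0)*(x*a)))) -> ((((b+y)*9)*z)+(((b*6)+(4*4))+((1+0)*(x*a))))
Step 3: at RLR: (4*4) -> 16; overall: ((((b+y)*9)*z)+(((b*6)+(4*4))+((1+0)*(x*a)))) -> ((((b+y)*9)*z)+(((b*6)+16)+((1+0)*(x*a))))
Step 4: at RRL: (1+0) -> 1; overall: ((((b+y)*9)*z)+(((b*6)+16)+((1+0)*(x*a)))) -> ((((b+y)*9)*z)+(((b*6)+16)+(1*(x*a))))
Step 5: at RR: (1*(x*a)) -> (x*a); overall: ((((b+y)*9)*z)+(((b*6)+16)+(1*(x*a)))) -> ((((b+y)*9)*z)+(((b*6)+16)+(x*a)))
Fixed point: ((((b+y)*9)*z)+(((b*6)+16)+(x*a)))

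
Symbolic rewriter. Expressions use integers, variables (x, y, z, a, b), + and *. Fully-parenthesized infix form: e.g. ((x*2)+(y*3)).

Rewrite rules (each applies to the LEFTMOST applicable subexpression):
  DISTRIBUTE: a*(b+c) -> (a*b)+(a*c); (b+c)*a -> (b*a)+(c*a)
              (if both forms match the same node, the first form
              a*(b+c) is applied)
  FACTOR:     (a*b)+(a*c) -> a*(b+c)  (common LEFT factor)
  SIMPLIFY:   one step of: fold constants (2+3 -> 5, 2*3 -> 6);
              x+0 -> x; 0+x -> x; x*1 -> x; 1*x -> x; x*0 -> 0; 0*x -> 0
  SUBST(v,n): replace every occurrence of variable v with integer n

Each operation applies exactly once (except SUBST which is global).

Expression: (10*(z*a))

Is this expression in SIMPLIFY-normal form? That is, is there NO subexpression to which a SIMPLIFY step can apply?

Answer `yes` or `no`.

Expression: (10*(z*a))
Scanning for simplifiable subexpressions (pre-order)...
  at root: (10*(z*a)) (not simplifiable)
  at R: (z*a) (not simplifiable)
Result: no simplifiable subexpression found -> normal form.

Answer: yes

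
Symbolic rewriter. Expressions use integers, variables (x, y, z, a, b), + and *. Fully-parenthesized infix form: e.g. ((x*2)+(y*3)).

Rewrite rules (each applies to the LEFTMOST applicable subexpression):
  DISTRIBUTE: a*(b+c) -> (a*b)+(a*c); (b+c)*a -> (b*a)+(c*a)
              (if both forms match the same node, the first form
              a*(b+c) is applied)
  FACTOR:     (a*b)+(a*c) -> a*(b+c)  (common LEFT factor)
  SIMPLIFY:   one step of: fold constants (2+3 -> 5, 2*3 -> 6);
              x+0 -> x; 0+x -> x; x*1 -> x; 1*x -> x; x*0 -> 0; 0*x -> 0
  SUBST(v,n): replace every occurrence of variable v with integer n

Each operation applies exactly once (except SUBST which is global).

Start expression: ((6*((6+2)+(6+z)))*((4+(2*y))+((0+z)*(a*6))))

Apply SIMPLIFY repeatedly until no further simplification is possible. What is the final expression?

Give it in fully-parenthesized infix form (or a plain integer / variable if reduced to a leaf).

Start: ((6*((6+2)+(6+z)))*((4+(2*y))+((0+z)*(a*6))))
Step 1: at LRL: (6+2) -> 8; overall: ((6*((6+2)+(6+z)))*((4+(2*y))+((0+z)*(a*6)))) -> ((6*(8+(6+z)))*((4+(2*y))+((0+z)*(a*6))))
Step 2: at RRL: (0+z) -> z; overall: ((6*(8+(6+z)))*((4+(2*y))+((0+z)*(a*6)))) -> ((6*(8+(6+z)))*((4+(2*y))+(z*(a*6))))
Fixed point: ((6*(8+(6+z)))*((4+(2*y))+(z*(a*6))))

Answer: ((6*(8+(6+z)))*((4+(2*y))+(z*(a*6))))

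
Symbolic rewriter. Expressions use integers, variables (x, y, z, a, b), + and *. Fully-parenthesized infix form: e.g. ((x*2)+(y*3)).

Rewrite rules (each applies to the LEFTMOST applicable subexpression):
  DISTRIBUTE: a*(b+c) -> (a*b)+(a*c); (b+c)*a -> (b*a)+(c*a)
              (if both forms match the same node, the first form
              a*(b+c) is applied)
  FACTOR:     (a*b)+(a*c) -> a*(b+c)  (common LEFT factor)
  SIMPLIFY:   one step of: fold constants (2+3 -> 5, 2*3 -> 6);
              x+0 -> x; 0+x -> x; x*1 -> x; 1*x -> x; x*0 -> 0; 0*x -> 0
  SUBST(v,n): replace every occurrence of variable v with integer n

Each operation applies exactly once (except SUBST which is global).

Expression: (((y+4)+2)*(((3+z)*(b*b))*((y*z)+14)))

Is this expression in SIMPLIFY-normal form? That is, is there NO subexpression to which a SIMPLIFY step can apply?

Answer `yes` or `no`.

Answer: yes

Derivation:
Expression: (((y+4)+2)*(((3+z)*(b*b))*((y*z)+14)))
Scanning for simplifiable subexpressions (pre-order)...
  at root: (((y+4)+2)*(((3+z)*(b*b))*((y*z)+14))) (not simplifiable)
  at L: ((y+4)+2) (not simplifiable)
  at LL: (y+4) (not simplifiable)
  at R: (((3+z)*(b*b))*((y*z)+14)) (not simplifiable)
  at RL: ((3+z)*(b*b)) (not simplifiable)
  at RLL: (3+z) (not simplifiable)
  at RLR: (b*b) (not simplifiable)
  at RR: ((y*z)+14) (not simplifiable)
  at RRL: (y*z) (not simplifiable)
Result: no simplifiable subexpression found -> normal form.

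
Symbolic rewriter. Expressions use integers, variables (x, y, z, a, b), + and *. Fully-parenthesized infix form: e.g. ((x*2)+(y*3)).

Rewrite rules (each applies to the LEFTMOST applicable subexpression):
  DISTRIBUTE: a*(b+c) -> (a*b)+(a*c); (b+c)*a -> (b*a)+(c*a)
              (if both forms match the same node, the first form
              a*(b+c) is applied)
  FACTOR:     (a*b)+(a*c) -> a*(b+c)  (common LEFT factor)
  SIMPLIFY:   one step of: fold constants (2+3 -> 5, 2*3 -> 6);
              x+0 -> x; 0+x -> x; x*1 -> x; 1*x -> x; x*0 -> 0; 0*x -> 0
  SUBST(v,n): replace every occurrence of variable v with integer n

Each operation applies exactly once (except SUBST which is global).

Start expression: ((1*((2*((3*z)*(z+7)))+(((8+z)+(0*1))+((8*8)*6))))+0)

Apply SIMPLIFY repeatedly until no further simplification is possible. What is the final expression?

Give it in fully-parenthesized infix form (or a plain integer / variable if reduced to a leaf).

Start: ((1*((2*((3*z)*(z+7)))+(((8+z)+(0*1))+((8*8)*6))))+0)
Step 1: at root: ((1*((2*((3*z)*(z+7)))+(((8+z)+(0*1))+((8*8)*6))))+0) -> (1*((2*((3*z)*(z+7)))+(((8+z)+(0*1))+((8*8)*6)))); overall: ((1*((2*((3*z)*(z+7)))+(((8+z)+(0*1))+((8*8)*6))))+0) -> (1*((2*((3*z)*(z+7)))+(((8+z)+(0*1))+((8*8)*6))))
Step 2: at root: (1*((2*((3*z)*(z+7)))+(((8+z)+(0*1))+((8*8)*6)))) -> ((2*((3*z)*(z+7)))+(((8+z)+(0*1))+((8*8)*6))); overall: (1*((2*((3*z)*(z+7)))+(((8+z)+(0*1))+((8*8)*6)))) -> ((2*((3*z)*(z+7)))+(((8+z)+(0*1))+((8*8)*6)))
Step 3: at RLR: (0*1) -> 0; overall: ((2*((3*z)*(z+7)))+(((8+z)+(0*1))+((8*8)*6))) -> ((2*((3*z)*(z+7)))+(((8+z)+0)+((8*8)*6)))
Step 4: at RL: ((8+z)+0) -> (8+z); overall: ((2*((3*z)*(z+7)))+(((8+z)+0)+((8*8)*6))) -> ((2*((3*z)*(z+7)))+((8+z)+((8*8)*6)))
Step 5: at RRL: (8*8) -> 64; overall: ((2*((3*z)*(z+7)))+((8+z)+((8*8)*6))) -> ((2*((3*z)*(z+7)))+((8+z)+(64*6)))
Step 6: at RR: (64*6) -> 384; overall: ((2*((3*z)*(z+7)))+((8+z)+(64*6))) -> ((2*((3*z)*(z+7)))+((8+z)+384))
Fixed point: ((2*((3*z)*(z+7)))+((8+z)+384))

Answer: ((2*((3*z)*(z+7)))+((8+z)+384))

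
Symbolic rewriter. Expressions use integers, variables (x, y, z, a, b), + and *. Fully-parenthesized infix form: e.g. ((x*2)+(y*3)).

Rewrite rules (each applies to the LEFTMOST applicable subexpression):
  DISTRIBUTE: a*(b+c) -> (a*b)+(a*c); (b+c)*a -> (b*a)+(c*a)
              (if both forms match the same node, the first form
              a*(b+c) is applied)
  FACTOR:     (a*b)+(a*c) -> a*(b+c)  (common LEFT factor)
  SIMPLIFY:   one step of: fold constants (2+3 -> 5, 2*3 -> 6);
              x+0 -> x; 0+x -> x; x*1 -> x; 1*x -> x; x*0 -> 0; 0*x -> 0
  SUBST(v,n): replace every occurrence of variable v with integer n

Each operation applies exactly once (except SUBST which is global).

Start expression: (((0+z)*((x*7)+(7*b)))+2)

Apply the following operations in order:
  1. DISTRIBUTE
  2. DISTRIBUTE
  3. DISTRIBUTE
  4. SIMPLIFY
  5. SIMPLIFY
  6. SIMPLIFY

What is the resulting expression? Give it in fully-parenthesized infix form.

Answer: (((z*(x*7))+(0+(z*(7*b))))+2)

Derivation:
Start: (((0+z)*((x*7)+(7*b)))+2)
Apply DISTRIBUTE at L (target: ((0+z)*((x*7)+(7*b)))): (((0+z)*((x*7)+(7*b)))+2) -> ((((0+z)*(x*7))+((0+z)*(7*b)))+2)
Apply DISTRIBUTE at LL (target: ((0+z)*(x*7))): ((((0+z)*(x*7))+((0+z)*(7*b)))+2) -> ((((0*(x*7))+(z*(x*7)))+((0+z)*(7*b)))+2)
Apply DISTRIBUTE at LR (target: ((0+z)*(7*b))): ((((0*(x*7))+(z*(x*7)))+((0+z)*(7*b)))+2) -> ((((0*(x*7))+(z*(x*7)))+((0*(7*b))+(z*(7*b))))+2)
Apply SIMPLIFY at LLL (target: (0*(x*7))): ((((0*(x*7))+(z*(x*7)))+((0*(7*b))+(z*(7*b))))+2) -> (((0+(z*(x*7)))+((0*(7*b))+(z*(7*b))))+2)
Apply SIMPLIFY at LL (target: (0+(z*(x*7)))): (((0+(z*(x*7)))+((0*(7*b))+(z*(7*b))))+2) -> (((z*(x*7))+((0*(7*b))+(z*(7*b))))+2)
Apply SIMPLIFY at LRL (target: (0*(7*b))): (((z*(x*7))+((0*(7*b))+(z*(7*b))))+2) -> (((z*(x*7))+(0+(z*(7*b))))+2)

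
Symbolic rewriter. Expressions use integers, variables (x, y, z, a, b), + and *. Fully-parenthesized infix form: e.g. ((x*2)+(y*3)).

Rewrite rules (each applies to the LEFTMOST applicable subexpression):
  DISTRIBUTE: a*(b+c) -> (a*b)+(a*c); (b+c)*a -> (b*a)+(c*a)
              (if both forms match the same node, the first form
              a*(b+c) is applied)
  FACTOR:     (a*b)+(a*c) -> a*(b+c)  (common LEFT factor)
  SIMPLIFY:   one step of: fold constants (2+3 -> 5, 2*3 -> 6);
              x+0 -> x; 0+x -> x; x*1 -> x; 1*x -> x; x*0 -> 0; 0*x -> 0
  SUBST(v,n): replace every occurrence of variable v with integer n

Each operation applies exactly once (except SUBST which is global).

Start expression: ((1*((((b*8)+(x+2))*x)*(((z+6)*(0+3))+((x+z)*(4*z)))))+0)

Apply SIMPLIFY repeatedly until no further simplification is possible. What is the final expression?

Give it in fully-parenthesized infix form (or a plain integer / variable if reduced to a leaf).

Answer: ((((b*8)+(x+2))*x)*(((z+6)*3)+((x+z)*(4*z))))

Derivation:
Start: ((1*((((b*8)+(x+2))*x)*(((z+6)*(0+3))+((x+z)*(4*z)))))+0)
Step 1: at root: ((1*((((b*8)+(x+2))*x)*(((z+6)*(0+3))+((x+z)*(4*z)))))+0) -> (1*((((b*8)+(x+2))*x)*(((z+6)*(0+3))+((x+z)*(4*z))))); overall: ((1*((((b*8)+(x+2))*x)*(((z+6)*(0+3))+((x+z)*(4*z)))))+0) -> (1*((((b*8)+(x+2))*x)*(((z+6)*(0+3))+((x+z)*(4*z)))))
Step 2: at root: (1*((((b*8)+(x+2))*x)*(((z+6)*(0+3))+((x+z)*(4*z))))) -> ((((b*8)+(x+2))*x)*(((z+6)*(0+3))+((x+z)*(4*z)))); overall: (1*((((b*8)+(x+2))*x)*(((z+6)*(0+3))+((x+z)*(4*z))))) -> ((((b*8)+(x+2))*x)*(((z+6)*(0+3))+((x+z)*(4*z))))
Step 3: at RLR: (0+3) -> 3; overall: ((((b*8)+(x+2))*x)*(((z+6)*(0+3))+((x+z)*(4*z)))) -> ((((b*8)+(x+2))*x)*(((z+6)*3)+((x+z)*(4*z))))
Fixed point: ((((b*8)+(x+2))*x)*(((z+6)*3)+((x+z)*(4*z))))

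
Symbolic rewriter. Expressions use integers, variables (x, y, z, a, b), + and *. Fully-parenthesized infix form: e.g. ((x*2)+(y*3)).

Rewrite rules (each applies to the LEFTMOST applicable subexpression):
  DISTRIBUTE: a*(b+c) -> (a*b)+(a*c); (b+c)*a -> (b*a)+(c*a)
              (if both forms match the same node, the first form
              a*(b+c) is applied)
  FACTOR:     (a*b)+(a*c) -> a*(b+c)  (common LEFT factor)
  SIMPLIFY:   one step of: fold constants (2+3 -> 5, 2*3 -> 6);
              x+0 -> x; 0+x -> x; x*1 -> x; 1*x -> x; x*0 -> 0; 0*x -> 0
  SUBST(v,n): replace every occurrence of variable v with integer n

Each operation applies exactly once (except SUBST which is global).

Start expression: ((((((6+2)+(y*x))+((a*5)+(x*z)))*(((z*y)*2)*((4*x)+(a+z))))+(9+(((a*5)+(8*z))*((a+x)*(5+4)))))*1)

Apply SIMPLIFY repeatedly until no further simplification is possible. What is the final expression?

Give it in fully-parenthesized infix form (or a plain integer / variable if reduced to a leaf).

Answer: ((((8+(y*x))+((a*5)+(x*z)))*(((z*y)*2)*((4*x)+(a+z))))+(9+(((a*5)+(8*z))*((a+x)*9))))

Derivation:
Start: ((((((6+2)+(y*x))+((a*5)+(x*z)))*(((z*y)*2)*((4*x)+(a+z))))+(9+(((a*5)+(8*z))*((a+x)*(5+4)))))*1)
Step 1: at root: ((((((6+2)+(y*x))+((a*5)+(x*z)))*(((z*y)*2)*((4*x)+(a+z))))+(9+(((a*5)+(8*z))*((a+x)*(5+4)))))*1) -> (((((6+2)+(y*x))+((a*5)+(x*z)))*(((z*y)*2)*((4*x)+(a+z))))+(9+(((a*5)+(8*z))*((a+x)*(5+4))))); overall: ((((((6+2)+(y*x))+((a*5)+(x*z)))*(((z*y)*2)*((4*x)+(a+z))))+(9+(((a*5)+(8*z))*((a+x)*(5+4)))))*1) -> (((((6+2)+(y*x))+((a*5)+(x*z)))*(((z*y)*2)*((4*x)+(a+z))))+(9+(((a*5)+(8*z))*((a+x)*(5+4)))))
Step 2: at LLLL: (6+2) -> 8; overall: (((((6+2)+(y*x))+((a*5)+(x*z)))*(((z*y)*2)*((4*x)+(a+z))))+(9+(((a*5)+(8*z))*((a+x)*(5+4))))) -> ((((8+(y*x))+((a*5)+(x*z)))*(((z*y)*2)*((4*x)+(a+z))))+(9+(((a*5)+(8*z))*((a+x)*(5+4)))))
Step 3: at RRRR: (5+4) -> 9; overall: ((((8+(y*x))+((a*5)+(x*z)))*(((z*y)*2)*((4*x)+(a+z))))+(9+(((a*5)+(8*z))*((a+x)*(5+4))))) -> ((((8+(y*x))+((a*5)+(x*z)))*(((z*y)*2)*((4*x)+(a+z))))+(9+(((a*5)+(8*z))*((a+x)*9))))
Fixed point: ((((8+(y*x))+((a*5)+(x*z)))*(((z*y)*2)*((4*x)+(a+z))))+(9+(((a*5)+(8*z))*((a+x)*9))))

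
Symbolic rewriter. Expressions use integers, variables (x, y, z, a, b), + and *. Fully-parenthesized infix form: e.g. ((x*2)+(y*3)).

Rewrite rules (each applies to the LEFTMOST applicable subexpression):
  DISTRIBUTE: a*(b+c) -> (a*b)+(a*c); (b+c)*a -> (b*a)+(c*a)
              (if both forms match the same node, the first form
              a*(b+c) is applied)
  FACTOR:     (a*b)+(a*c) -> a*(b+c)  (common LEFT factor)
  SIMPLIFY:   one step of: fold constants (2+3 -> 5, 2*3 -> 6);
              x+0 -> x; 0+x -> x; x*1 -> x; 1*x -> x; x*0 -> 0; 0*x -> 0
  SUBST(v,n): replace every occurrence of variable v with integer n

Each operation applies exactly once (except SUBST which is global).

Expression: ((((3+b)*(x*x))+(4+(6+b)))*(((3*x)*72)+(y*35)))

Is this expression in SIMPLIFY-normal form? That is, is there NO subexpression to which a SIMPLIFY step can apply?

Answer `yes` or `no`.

Answer: yes

Derivation:
Expression: ((((3+b)*(x*x))+(4+(6+b)))*(((3*x)*72)+(y*35)))
Scanning for simplifiable subexpressions (pre-order)...
  at root: ((((3+b)*(x*x))+(4+(6+b)))*(((3*x)*72)+(y*35))) (not simplifiable)
  at L: (((3+b)*(x*x))+(4+(6+b))) (not simplifiable)
  at LL: ((3+b)*(x*x)) (not simplifiable)
  at LLL: (3+b) (not simplifiable)
  at LLR: (x*x) (not simplifiable)
  at LR: (4+(6+b)) (not simplifiable)
  at LRR: (6+b) (not simplifiable)
  at R: (((3*x)*72)+(y*35)) (not simplifiable)
  at RL: ((3*x)*72) (not simplifiable)
  at RLL: (3*x) (not simplifiable)
  at RR: (y*35) (not simplifiable)
Result: no simplifiable subexpression found -> normal form.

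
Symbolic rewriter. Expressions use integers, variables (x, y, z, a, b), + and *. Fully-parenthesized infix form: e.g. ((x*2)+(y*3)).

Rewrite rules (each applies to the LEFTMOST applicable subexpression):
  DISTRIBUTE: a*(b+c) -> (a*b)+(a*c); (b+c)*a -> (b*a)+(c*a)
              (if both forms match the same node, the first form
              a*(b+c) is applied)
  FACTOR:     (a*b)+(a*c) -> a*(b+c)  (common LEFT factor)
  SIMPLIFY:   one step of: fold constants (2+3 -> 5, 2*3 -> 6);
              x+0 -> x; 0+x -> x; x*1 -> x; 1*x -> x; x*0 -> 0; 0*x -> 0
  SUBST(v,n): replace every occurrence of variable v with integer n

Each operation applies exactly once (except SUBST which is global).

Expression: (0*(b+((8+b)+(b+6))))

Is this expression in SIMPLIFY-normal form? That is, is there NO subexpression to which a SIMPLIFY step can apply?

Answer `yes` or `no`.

Expression: (0*(b+((8+b)+(b+6))))
Scanning for simplifiable subexpressions (pre-order)...
  at root: (0*(b+((8+b)+(b+6)))) (SIMPLIFIABLE)
  at R: (b+((8+b)+(b+6))) (not simplifiable)
  at RR: ((8+b)+(b+6)) (not simplifiable)
  at RRL: (8+b) (not simplifiable)
  at RRR: (b+6) (not simplifiable)
Found simplifiable subexpr at path root: (0*(b+((8+b)+(b+6))))
One SIMPLIFY step would give: 0
-> NOT in normal form.

Answer: no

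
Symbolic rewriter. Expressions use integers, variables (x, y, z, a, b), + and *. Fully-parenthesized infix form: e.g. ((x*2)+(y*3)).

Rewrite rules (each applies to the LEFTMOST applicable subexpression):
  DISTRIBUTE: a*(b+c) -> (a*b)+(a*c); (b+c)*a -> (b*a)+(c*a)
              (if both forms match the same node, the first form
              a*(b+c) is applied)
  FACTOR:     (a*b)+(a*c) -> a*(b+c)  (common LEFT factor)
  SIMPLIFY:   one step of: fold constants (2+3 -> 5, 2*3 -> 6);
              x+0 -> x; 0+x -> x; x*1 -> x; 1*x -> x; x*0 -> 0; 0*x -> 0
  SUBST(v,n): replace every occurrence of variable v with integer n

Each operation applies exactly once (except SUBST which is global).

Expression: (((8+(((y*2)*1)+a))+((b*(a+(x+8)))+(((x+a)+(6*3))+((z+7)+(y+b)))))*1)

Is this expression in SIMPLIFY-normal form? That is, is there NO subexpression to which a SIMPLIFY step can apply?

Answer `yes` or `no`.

Expression: (((8+(((y*2)*1)+a))+((b*(a+(x+8)))+(((x+a)+(6*3))+((z+7)+(y+b)))))*1)
Scanning for simplifiable subexpressions (pre-order)...
  at root: (((8+(((y*2)*1)+a))+((b*(a+(x+8)))+(((x+a)+(6*3))+((z+7)+(y+b)))))*1) (SIMPLIFIABLE)
  at L: ((8+(((y*2)*1)+a))+((b*(a+(x+8)))+(((x+a)+(6*3))+((z+7)+(y+b))))) (not simplifiable)
  at LL: (8+(((y*2)*1)+a)) (not simplifiable)
  at LLR: (((y*2)*1)+a) (not simplifiable)
  at LLRL: ((y*2)*1) (SIMPLIFIABLE)
  at LLRLL: (y*2) (not simplifiable)
  at LR: ((b*(a+(x+8)))+(((x+a)+(6*3))+((z+7)+(y+b)))) (not simplifiable)
  at LRL: (b*(a+(x+8))) (not simplifiable)
  at LRLR: (a+(x+8)) (not simplifiable)
  at LRLRR: (x+8) (not simplifiable)
  at LRR: (((x+a)+(6*3))+((z+7)+(y+b))) (not simplifiable)
  at LRRL: ((x+a)+(6*3)) (not simplifiable)
  at LRRLL: (x+a) (not simplifiable)
  at LRRLR: (6*3) (SIMPLIFIABLE)
  at LRRR: ((z+7)+(y+b)) (not simplifiable)
  at LRRRL: (z+7) (not simplifiable)
  at LRRRR: (y+b) (not simplifiable)
Found simplifiable subexpr at path root: (((8+(((y*2)*1)+a))+((b*(a+(x+8)))+(((x+a)+(6*3))+((z+7)+(y+b)))))*1)
One SIMPLIFY step would give: ((8+(((y*2)*1)+a))+((b*(a+(x+8)))+(((x+a)+(6*3))+((z+7)+(y+b)))))
-> NOT in normal form.

Answer: no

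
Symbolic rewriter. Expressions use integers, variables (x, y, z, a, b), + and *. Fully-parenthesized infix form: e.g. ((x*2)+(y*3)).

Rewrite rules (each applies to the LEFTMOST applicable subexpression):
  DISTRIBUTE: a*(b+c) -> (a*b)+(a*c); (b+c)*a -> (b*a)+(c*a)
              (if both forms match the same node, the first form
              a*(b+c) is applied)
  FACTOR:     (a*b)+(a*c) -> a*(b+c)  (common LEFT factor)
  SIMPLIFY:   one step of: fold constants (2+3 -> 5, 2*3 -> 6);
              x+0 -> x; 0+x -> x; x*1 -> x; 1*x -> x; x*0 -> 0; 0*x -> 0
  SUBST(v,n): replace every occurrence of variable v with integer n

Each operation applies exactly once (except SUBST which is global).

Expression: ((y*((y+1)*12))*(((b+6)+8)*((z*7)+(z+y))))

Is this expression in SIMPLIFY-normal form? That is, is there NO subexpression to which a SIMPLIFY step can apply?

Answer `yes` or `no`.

Expression: ((y*((y+1)*12))*(((b+6)+8)*((z*7)+(z+y))))
Scanning for simplifiable subexpressions (pre-order)...
  at root: ((y*((y+1)*12))*(((b+6)+8)*((z*7)+(z+y)))) (not simplifiable)
  at L: (y*((y+1)*12)) (not simplifiable)
  at LR: ((y+1)*12) (not simplifiable)
  at LRL: (y+1) (not simplifiable)
  at R: (((b+6)+8)*((z*7)+(z+y))) (not simplifiable)
  at RL: ((b+6)+8) (not simplifiable)
  at RLL: (b+6) (not simplifiable)
  at RR: ((z*7)+(z+y)) (not simplifiable)
  at RRL: (z*7) (not simplifiable)
  at RRR: (z+y) (not simplifiable)
Result: no simplifiable subexpression found -> normal form.

Answer: yes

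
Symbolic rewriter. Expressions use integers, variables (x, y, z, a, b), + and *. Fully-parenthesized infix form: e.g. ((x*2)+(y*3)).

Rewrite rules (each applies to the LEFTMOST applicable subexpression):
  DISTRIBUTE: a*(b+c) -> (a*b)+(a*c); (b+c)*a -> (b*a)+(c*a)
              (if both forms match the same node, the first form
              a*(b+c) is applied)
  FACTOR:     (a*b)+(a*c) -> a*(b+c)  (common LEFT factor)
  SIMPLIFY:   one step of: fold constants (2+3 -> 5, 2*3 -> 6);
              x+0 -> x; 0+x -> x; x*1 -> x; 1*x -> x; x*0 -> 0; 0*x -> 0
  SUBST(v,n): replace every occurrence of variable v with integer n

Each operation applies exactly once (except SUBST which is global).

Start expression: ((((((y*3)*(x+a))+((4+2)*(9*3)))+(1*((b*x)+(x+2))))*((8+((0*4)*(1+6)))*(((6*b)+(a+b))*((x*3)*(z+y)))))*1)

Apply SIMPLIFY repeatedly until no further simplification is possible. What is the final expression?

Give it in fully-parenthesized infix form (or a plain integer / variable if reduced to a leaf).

Answer: (((((y*3)*(x+a))+162)+((b*x)+(x+2)))*(8*(((6*b)+(a+b))*((x*3)*(z+y)))))

Derivation:
Start: ((((((y*3)*(x+a))+((4+2)*(9*3)))+(1*((b*x)+(x+2))))*((8+((0*4)*(1+6)))*(((6*b)+(a+b))*((x*3)*(z+y)))))*1)
Step 1: at root: ((((((y*3)*(x+a))+((4+2)*(9*3)))+(1*((b*x)+(x+2))))*((8+((0*4)*(1+6)))*(((6*b)+(a+b))*((x*3)*(z+y)))))*1) -> (((((y*3)*(x+a))+((4+2)*(9*3)))+(1*((b*x)+(x+2))))*((8+((0*4)*(1+6)))*(((6*b)+(a+b))*((x*3)*(z+y))))); overall: ((((((y*3)*(x+a))+((4+2)*(9*3)))+(1*((b*x)+(x+2))))*((8+((0*4)*(1+6)))*(((6*b)+(a+b))*((x*3)*(z+y)))))*1) -> (((((y*3)*(x+a))+((4+2)*(9*3)))+(1*((b*x)+(x+2))))*((8+((0*4)*(1+6)))*(((6*b)+(a+b))*((x*3)*(z+y)))))
Step 2: at LLRL: (4+2) -> 6; overall: (((((y*3)*(x+a))+((4+2)*(9*3)))+(1*((b*x)+(x+2))))*((8+((0*4)*(1+6)))*(((6*b)+(a+b))*((x*3)*(z+y))))) -> (((((y*3)*(x+a))+(6*(9*3)))+(1*((b*x)+(x+2))))*((8+((0*4)*(1+6)))*(((6*b)+(a+b))*((x*3)*(z+y)))))
Step 3: at LLRR: (9*3) -> 27; overall: (((((y*3)*(x+a))+(6*(9*3)))+(1*((b*x)+(x+2))))*((8+((0*4)*(1+6)))*(((6*b)+(a+b))*((x*3)*(z+y))))) -> (((((y*3)*(x+a))+(6*27))+(1*((b*x)+(x+2))))*((8+((0*4)*(1+6)))*(((6*b)+(a+b))*((x*3)*(z+y)))))
Step 4: at LLR: (6*27) -> 162; overall: (((((y*3)*(x+a))+(6*27))+(1*((b*x)+(x+2))))*((8+((0*4)*(1+6)))*(((6*b)+(a+b))*((x*3)*(z+y))))) -> (((((y*3)*(x+a))+162)+(1*((b*x)+(x+2))))*((8+((0*4)*(1+6)))*(((6*b)+(a+b))*((x*3)*(z+y)))))
Step 5: at LR: (1*((b*x)+(x+2))) -> ((b*x)+(x+2)); overall: (((((y*3)*(x+a))+162)+(1*((b*x)+(x+2))))*((8+((0*4)*(1+6)))*(((6*b)+(a+b))*((x*3)*(z+y))))) -> (((((y*3)*(x+a))+162)+((b*x)+(x+2)))*((8+((0*4)*(1+6)))*(((6*b)+(a+b))*((x*3)*(z+y)))))
Step 6: at RLRL: (0*4) -> 0; overall: (((((y*3)*(x+a))+162)+((b*x)+(x+2)))*((8+((0*4)*(1+6)))*(((6*b)+(a+b))*((x*3)*(z+y))))) -> (((((y*3)*(x+a))+162)+((b*x)+(x+2)))*((8+(0*(1+6)))*(((6*b)+(a+b))*((x*3)*(z+y)))))
Step 7: at RLR: (0*(1+6)) -> 0; overall: (((((y*3)*(x+a))+162)+((b*x)+(x+2)))*((8+(0*(1+6)))*(((6*b)+(a+b))*((x*3)*(z+y))))) -> (((((y*3)*(x+a))+162)+((b*x)+(x+2)))*((8+0)*(((6*b)+(a+b))*((x*3)*(z+y)))))
Step 8: at RL: (8+0) -> 8; overall: (((((y*3)*(x+a))+162)+((b*x)+(x+2)))*((8+0)*(((6*b)+(a+b))*((x*3)*(z+y))))) -> (((((y*3)*(x+a))+162)+((b*x)+(x+2)))*(8*(((6*b)+(a+b))*((x*3)*(z+y)))))
Fixed point: (((((y*3)*(x+a))+162)+((b*x)+(x+2)))*(8*(((6*b)+(a+b))*((x*3)*(z+y)))))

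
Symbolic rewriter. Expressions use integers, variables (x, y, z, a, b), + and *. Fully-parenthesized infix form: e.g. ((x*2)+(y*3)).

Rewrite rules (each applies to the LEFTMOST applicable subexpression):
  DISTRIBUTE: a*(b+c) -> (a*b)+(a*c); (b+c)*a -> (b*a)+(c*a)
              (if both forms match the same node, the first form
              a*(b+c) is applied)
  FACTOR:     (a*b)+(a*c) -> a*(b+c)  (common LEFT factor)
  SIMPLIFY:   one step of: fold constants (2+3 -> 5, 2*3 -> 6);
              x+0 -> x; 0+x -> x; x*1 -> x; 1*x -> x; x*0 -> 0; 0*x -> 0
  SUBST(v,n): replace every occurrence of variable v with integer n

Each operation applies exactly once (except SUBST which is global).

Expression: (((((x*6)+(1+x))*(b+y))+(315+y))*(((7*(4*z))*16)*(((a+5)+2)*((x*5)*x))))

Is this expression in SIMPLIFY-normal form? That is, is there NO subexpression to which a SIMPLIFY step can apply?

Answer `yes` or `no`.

Answer: yes

Derivation:
Expression: (((((x*6)+(1+x))*(b+y))+(315+y))*(((7*(4*z))*16)*(((a+5)+2)*((x*5)*x))))
Scanning for simplifiable subexpressions (pre-order)...
  at root: (((((x*6)+(1+x))*(b+y))+(315+y))*(((7*(4*z))*16)*(((a+5)+2)*((x*5)*x)))) (not simplifiable)
  at L: ((((x*6)+(1+x))*(b+y))+(315+y)) (not simplifiable)
  at LL: (((x*6)+(1+x))*(b+y)) (not simplifiable)
  at LLL: ((x*6)+(1+x)) (not simplifiable)
  at LLLL: (x*6) (not simplifiable)
  at LLLR: (1+x) (not simplifiable)
  at LLR: (b+y) (not simplifiable)
  at LR: (315+y) (not simplifiable)
  at R: (((7*(4*z))*16)*(((a+5)+2)*((x*5)*x))) (not simplifiable)
  at RL: ((7*(4*z))*16) (not simplifiable)
  at RLL: (7*(4*z)) (not simplifiable)
  at RLLR: (4*z) (not simplifiable)
  at RR: (((a+5)+2)*((x*5)*x)) (not simplifiable)
  at RRL: ((a+5)+2) (not simplifiable)
  at RRLL: (a+5) (not simplifiable)
  at RRR: ((x*5)*x) (not simplifiable)
  at RRRL: (x*5) (not simplifiable)
Result: no simplifiable subexpression found -> normal form.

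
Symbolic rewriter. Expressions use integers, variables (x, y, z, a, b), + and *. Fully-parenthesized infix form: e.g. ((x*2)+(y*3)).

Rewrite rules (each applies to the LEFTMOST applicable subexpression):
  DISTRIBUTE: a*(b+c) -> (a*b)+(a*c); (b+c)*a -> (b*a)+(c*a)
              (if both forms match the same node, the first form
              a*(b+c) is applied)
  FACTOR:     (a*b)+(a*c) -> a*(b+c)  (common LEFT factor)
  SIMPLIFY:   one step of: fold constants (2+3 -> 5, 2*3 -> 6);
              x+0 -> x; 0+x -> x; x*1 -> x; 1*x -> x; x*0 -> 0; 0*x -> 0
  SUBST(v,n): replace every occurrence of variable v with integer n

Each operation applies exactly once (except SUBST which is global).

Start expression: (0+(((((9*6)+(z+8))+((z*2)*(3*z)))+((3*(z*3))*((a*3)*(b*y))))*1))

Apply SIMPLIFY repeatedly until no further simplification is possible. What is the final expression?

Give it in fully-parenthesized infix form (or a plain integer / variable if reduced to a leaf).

Start: (0+(((((9*6)+(z+8))+((z*2)*(3*z)))+((3*(z*3))*((a*3)*(b*y))))*1))
Step 1: at root: (0+(((((9*6)+(z+8))+((z*2)*(3*z)))+((3*(z*3))*((a*3)*(b*y))))*1)) -> (((((9*6)+(z+8))+((z*2)*(3*z)))+((3*(z*3))*((a*3)*(b*y))))*1); overall: (0+(((((9*6)+(z+8))+((z*2)*(3*z)))+((3*(z*3))*((a*3)*(b*y))))*1)) -> (((((9*6)+(z+8))+((z*2)*(3*z)))+((3*(z*3))*((a*3)*(b*y))))*1)
Step 2: at root: (((((9*6)+(z+8))+((z*2)*(3*z)))+((3*(z*3))*((a*3)*(b*y))))*1) -> ((((9*6)+(z+8))+((z*2)*(3*z)))+((3*(z*3))*((a*3)*(b*y)))); overall: (((((9*6)+(z+8))+((z*2)*(3*z)))+((3*(z*3))*((a*3)*(b*y))))*1) -> ((((9*6)+(z+8))+((z*2)*(3*z)))+((3*(z*3))*((a*3)*(b*y))))
Step 3: at LLL: (9*6) -> 54; overall: ((((9*6)+(z+8))+((z*2)*(3*z)))+((3*(z*3))*((a*3)*(b*y)))) -> (((54+(z+8))+((z*2)*(3*z)))+((3*(z*3))*((a*3)*(b*y))))
Fixed point: (((54+(z+8))+((z*2)*(3*z)))+((3*(z*3))*((a*3)*(b*y))))

Answer: (((54+(z+8))+((z*2)*(3*z)))+((3*(z*3))*((a*3)*(b*y))))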